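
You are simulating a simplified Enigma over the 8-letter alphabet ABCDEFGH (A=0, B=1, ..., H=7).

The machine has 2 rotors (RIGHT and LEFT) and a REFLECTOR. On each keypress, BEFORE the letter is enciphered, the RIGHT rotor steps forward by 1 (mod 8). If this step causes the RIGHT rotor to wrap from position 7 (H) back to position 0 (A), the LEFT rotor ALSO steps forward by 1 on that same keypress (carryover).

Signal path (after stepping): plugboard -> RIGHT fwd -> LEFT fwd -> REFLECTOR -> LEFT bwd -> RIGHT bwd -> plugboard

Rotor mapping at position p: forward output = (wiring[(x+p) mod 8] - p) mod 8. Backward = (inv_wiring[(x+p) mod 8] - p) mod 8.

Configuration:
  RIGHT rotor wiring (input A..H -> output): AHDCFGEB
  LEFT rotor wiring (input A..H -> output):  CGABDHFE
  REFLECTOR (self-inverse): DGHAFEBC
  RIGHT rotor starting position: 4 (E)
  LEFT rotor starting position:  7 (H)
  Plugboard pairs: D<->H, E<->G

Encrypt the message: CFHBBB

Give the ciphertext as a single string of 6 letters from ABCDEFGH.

Answer: GCAFHD

Derivation:
Char 1 ('C'): step: R->5, L=7; C->plug->C->R->E->L->C->refl->H->L'->C->R'->E->plug->G
Char 2 ('F'): step: R->6, L=7; F->plug->F->R->E->L->C->refl->H->L'->C->R'->C->plug->C
Char 3 ('H'): step: R->7, L=7; H->plug->D->R->E->L->C->refl->H->L'->C->R'->A->plug->A
Char 4 ('B'): step: R->0, L->0 (L advanced); B->plug->B->R->H->L->E->refl->F->L'->G->R'->F->plug->F
Char 5 ('B'): step: R->1, L=0; B->plug->B->R->C->L->A->refl->D->L'->E->R'->D->plug->H
Char 6 ('B'): step: R->2, L=0; B->plug->B->R->A->L->C->refl->H->L'->F->R'->H->plug->D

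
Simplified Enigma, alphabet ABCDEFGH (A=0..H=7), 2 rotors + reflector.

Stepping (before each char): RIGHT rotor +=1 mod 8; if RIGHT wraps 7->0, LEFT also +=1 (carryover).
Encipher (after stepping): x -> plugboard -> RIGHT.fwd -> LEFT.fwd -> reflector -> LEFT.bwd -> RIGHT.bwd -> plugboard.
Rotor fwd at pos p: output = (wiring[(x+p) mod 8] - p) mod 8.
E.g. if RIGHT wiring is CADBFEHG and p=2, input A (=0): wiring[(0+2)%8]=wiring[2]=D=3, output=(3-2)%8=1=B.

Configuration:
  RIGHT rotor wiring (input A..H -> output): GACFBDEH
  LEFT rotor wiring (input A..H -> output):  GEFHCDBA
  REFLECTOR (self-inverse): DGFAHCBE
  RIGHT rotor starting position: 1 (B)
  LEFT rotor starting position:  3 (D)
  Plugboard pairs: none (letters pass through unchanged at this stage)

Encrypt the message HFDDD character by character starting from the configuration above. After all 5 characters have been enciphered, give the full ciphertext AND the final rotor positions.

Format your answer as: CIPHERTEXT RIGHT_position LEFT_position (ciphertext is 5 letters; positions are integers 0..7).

Answer: BBGGH 6 3

Derivation:
Char 1 ('H'): step: R->2, L=3; H->plug->H->R->G->L->B->refl->G->L'->D->R'->B->plug->B
Char 2 ('F'): step: R->3, L=3; F->plug->F->R->D->L->G->refl->B->L'->G->R'->B->plug->B
Char 3 ('D'): step: R->4, L=3; D->plug->D->R->D->L->G->refl->B->L'->G->R'->G->plug->G
Char 4 ('D'): step: R->5, L=3; D->plug->D->R->B->L->H->refl->E->L'->A->R'->G->plug->G
Char 5 ('D'): step: R->6, L=3; D->plug->D->R->C->L->A->refl->D->L'->F->R'->H->plug->H
Final: ciphertext=BBGGH, RIGHT=6, LEFT=3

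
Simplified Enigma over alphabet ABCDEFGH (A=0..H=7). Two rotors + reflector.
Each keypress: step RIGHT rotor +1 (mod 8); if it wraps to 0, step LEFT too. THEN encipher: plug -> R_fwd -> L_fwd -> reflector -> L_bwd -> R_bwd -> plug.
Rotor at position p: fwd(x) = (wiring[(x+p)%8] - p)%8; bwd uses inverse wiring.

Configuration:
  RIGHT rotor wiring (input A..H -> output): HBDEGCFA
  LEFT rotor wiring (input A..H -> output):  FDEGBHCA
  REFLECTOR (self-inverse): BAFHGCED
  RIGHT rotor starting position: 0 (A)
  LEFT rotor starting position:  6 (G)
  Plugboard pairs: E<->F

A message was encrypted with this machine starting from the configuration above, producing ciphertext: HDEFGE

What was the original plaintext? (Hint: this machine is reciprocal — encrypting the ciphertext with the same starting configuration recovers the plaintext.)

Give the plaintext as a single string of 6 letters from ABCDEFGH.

Char 1 ('H'): step: R->1, L=6; H->plug->H->R->G->L->D->refl->H->L'->C->R'->B->plug->B
Char 2 ('D'): step: R->2, L=6; D->plug->D->R->A->L->E->refl->G->L'->E->R'->C->plug->C
Char 3 ('E'): step: R->3, L=6; E->plug->F->R->E->L->G->refl->E->L'->A->R'->H->plug->H
Char 4 ('F'): step: R->4, L=6; F->plug->E->R->D->L->F->refl->C->L'->B->R'->C->plug->C
Char 5 ('G'): step: R->5, L=6; G->plug->G->R->H->L->B->refl->A->L'->F->R'->A->plug->A
Char 6 ('E'): step: R->6, L=6; E->plug->F->R->G->L->D->refl->H->L'->C->R'->B->plug->B

Answer: BCHCAB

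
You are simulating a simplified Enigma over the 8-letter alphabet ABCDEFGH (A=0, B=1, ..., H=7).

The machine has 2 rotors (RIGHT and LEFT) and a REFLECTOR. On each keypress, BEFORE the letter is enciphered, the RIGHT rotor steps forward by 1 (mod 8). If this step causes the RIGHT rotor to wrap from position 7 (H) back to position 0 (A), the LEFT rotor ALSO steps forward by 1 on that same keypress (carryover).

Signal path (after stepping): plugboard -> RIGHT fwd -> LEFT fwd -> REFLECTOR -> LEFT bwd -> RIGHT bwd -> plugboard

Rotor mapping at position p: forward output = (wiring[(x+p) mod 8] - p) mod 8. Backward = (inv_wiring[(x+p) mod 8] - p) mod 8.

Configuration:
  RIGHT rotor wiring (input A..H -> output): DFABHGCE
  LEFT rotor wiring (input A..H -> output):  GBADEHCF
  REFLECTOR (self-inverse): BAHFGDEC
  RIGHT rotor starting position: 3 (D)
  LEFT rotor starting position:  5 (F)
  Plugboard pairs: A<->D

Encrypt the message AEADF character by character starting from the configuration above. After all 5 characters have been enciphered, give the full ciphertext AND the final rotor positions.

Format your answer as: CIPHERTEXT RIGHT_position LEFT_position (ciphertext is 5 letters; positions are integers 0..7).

Char 1 ('A'): step: R->4, L=5; A->plug->D->R->A->L->C->refl->H->L'->H->R'->E->plug->E
Char 2 ('E'): step: R->5, L=5; E->plug->E->R->A->L->C->refl->H->L'->H->R'->C->plug->C
Char 3 ('A'): step: R->6, L=5; A->plug->D->R->H->L->H->refl->C->L'->A->R'->H->plug->H
Char 4 ('D'): step: R->7, L=5; D->plug->A->R->F->L->D->refl->F->L'->B->R'->D->plug->A
Char 5 ('F'): step: R->0, L->6 (L advanced); F->plug->F->R->G->L->G->refl->E->L'->A->R'->C->plug->C
Final: ciphertext=ECHAC, RIGHT=0, LEFT=6

Answer: ECHAC 0 6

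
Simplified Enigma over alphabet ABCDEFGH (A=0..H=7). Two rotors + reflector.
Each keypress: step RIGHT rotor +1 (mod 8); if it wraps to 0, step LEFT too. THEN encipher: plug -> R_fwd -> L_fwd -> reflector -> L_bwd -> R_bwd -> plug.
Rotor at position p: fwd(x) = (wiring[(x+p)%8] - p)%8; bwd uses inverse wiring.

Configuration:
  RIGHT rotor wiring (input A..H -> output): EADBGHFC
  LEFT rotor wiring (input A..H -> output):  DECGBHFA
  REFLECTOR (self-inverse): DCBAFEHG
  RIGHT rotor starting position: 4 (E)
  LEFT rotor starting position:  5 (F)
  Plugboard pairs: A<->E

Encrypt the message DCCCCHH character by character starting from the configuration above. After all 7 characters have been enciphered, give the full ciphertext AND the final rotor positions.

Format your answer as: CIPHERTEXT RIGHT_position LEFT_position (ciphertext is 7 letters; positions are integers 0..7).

Answer: CGABHDB 3 6

Derivation:
Char 1 ('D'): step: R->5, L=5; D->plug->D->R->H->L->E->refl->F->L'->F->R'->C->plug->C
Char 2 ('C'): step: R->6, L=5; C->plug->C->R->G->L->B->refl->C->L'->A->R'->G->plug->G
Char 3 ('C'): step: R->7, L=5; C->plug->C->R->B->L->A->refl->D->L'->C->R'->E->plug->A
Char 4 ('C'): step: R->0, L->6 (L advanced); C->plug->C->R->D->L->G->refl->H->L'->A->R'->B->plug->B
Char 5 ('C'): step: R->1, L=6; C->plug->C->R->A->L->H->refl->G->L'->D->R'->H->plug->H
Char 6 ('H'): step: R->2, L=6; H->plug->H->R->G->L->D->refl->A->L'->F->R'->D->plug->D
Char 7 ('H'): step: R->3, L=6; H->plug->H->R->A->L->H->refl->G->L'->D->R'->B->plug->B
Final: ciphertext=CGABHDB, RIGHT=3, LEFT=6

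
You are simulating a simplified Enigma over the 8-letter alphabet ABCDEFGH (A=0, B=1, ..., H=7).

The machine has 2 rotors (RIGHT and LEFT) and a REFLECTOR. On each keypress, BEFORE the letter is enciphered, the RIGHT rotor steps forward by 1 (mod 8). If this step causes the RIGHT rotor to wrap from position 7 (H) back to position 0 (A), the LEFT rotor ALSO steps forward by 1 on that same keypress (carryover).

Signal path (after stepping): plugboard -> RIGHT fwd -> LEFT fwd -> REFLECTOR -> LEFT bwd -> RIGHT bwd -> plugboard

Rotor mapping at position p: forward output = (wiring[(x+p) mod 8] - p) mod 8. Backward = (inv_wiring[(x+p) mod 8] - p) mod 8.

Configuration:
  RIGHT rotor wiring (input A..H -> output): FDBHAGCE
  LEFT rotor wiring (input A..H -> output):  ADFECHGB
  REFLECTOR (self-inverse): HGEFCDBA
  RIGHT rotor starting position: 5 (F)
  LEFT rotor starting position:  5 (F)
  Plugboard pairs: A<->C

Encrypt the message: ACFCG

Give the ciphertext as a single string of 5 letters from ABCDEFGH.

Char 1 ('A'): step: R->6, L=5; A->plug->C->R->H->L->F->refl->D->L'->D->R'->E->plug->E
Char 2 ('C'): step: R->7, L=5; C->plug->A->R->F->L->A->refl->H->L'->G->R'->B->plug->B
Char 3 ('F'): step: R->0, L->6 (L advanced); F->plug->F->R->G->L->E->refl->C->L'->C->R'->G->plug->G
Char 4 ('C'): step: R->1, L=6; C->plug->A->R->C->L->C->refl->E->L'->G->R'->C->plug->A
Char 5 ('G'): step: R->2, L=6; G->plug->G->R->D->L->F->refl->D->L'->B->R'->H->plug->H

Answer: EBGAH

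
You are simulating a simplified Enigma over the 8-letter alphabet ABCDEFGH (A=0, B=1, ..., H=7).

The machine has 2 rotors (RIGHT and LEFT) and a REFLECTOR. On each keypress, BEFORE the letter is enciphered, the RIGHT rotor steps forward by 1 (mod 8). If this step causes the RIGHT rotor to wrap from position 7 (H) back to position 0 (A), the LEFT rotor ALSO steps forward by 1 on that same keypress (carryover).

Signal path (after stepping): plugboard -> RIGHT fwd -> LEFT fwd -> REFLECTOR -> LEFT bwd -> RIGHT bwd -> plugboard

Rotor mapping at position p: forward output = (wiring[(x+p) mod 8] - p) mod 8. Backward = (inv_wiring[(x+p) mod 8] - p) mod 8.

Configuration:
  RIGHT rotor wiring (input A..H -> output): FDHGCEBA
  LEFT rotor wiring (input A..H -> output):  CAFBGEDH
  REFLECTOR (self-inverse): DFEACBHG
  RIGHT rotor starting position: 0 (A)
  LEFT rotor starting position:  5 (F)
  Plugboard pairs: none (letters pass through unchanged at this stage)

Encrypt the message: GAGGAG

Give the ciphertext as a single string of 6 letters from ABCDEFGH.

Char 1 ('G'): step: R->1, L=5; G->plug->G->R->H->L->B->refl->F->L'->D->R'->E->plug->E
Char 2 ('A'): step: R->2, L=5; A->plug->A->R->F->L->A->refl->D->L'->E->R'->B->plug->B
Char 3 ('G'): step: R->3, L=5; G->plug->G->R->A->L->H->refl->G->L'->B->R'->C->plug->C
Char 4 ('G'): step: R->4, L=5; G->plug->G->R->D->L->F->refl->B->L'->H->R'->F->plug->F
Char 5 ('A'): step: R->5, L=5; A->plug->A->R->H->L->B->refl->F->L'->D->R'->C->plug->C
Char 6 ('G'): step: R->6, L=5; G->plug->G->R->E->L->D->refl->A->L'->F->R'->D->plug->D

Answer: EBCFCD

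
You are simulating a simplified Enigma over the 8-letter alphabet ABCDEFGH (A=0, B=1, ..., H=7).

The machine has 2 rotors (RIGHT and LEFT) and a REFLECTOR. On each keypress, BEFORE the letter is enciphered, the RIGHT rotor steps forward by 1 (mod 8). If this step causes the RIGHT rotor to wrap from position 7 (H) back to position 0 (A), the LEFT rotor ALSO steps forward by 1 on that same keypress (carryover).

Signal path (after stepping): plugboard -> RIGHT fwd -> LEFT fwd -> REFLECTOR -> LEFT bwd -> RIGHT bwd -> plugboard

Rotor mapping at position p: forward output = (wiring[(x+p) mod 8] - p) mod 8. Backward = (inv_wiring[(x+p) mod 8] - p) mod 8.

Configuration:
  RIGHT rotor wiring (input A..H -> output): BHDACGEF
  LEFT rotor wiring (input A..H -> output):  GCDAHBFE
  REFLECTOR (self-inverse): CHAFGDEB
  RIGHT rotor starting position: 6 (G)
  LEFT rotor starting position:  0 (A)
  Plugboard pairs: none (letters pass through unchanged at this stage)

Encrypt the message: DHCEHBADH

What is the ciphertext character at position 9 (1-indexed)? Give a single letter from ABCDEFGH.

Char 1 ('D'): step: R->7, L=0; D->plug->D->R->E->L->H->refl->B->L'->F->R'->H->plug->H
Char 2 ('H'): step: R->0, L->1 (L advanced); H->plug->H->R->F->L->E->refl->G->L'->D->R'->C->plug->C
Char 3 ('C'): step: R->1, L=1; C->plug->C->R->H->L->F->refl->D->L'->G->R'->A->plug->A
Char 4 ('E'): step: R->2, L=1; E->plug->E->R->C->L->H->refl->B->L'->A->R'->C->plug->C
Char 5 ('H'): step: R->3, L=1; H->plug->H->R->A->L->B->refl->H->L'->C->R'->E->plug->E
Char 6 ('B'): step: R->4, L=1; B->plug->B->R->C->L->H->refl->B->L'->A->R'->C->plug->C
Char 7 ('A'): step: R->5, L=1; A->plug->A->R->B->L->C->refl->A->L'->E->R'->D->plug->D
Char 8 ('D'): step: R->6, L=1; D->plug->D->R->B->L->C->refl->A->L'->E->R'->G->plug->G
Char 9 ('H'): step: R->7, L=1; H->plug->H->R->F->L->E->refl->G->L'->D->R'->F->plug->F

F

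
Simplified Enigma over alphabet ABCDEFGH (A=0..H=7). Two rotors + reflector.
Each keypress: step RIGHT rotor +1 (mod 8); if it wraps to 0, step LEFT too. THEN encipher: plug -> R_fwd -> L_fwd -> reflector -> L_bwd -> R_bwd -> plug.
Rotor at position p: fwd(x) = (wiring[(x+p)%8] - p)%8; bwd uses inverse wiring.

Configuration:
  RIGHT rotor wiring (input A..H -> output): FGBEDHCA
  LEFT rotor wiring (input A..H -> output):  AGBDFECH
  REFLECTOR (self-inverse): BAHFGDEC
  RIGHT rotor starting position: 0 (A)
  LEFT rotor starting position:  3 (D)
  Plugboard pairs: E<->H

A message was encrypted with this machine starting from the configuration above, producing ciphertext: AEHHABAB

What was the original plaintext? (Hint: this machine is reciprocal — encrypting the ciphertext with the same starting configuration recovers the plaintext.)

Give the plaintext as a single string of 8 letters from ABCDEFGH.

Answer: HAEBDDEH

Derivation:
Char 1 ('A'): step: R->1, L=3; A->plug->A->R->F->L->F->refl->D->L'->G->R'->E->plug->H
Char 2 ('E'): step: R->2, L=3; E->plug->H->R->E->L->E->refl->G->L'->H->R'->A->plug->A
Char 3 ('H'): step: R->3, L=3; H->plug->E->R->F->L->F->refl->D->L'->G->R'->H->plug->E
Char 4 ('H'): step: R->4, L=3; H->plug->E->R->B->L->C->refl->H->L'->D->R'->B->plug->B
Char 5 ('A'): step: R->5, L=3; A->plug->A->R->C->L->B->refl->A->L'->A->R'->D->plug->D
Char 6 ('B'): step: R->6, L=3; B->plug->B->R->C->L->B->refl->A->L'->A->R'->D->plug->D
Char 7 ('A'): step: R->7, L=3; A->plug->A->R->B->L->C->refl->H->L'->D->R'->H->plug->E
Char 8 ('B'): step: R->0, L->4 (L advanced); B->plug->B->R->G->L->F->refl->D->L'->D->R'->E->plug->H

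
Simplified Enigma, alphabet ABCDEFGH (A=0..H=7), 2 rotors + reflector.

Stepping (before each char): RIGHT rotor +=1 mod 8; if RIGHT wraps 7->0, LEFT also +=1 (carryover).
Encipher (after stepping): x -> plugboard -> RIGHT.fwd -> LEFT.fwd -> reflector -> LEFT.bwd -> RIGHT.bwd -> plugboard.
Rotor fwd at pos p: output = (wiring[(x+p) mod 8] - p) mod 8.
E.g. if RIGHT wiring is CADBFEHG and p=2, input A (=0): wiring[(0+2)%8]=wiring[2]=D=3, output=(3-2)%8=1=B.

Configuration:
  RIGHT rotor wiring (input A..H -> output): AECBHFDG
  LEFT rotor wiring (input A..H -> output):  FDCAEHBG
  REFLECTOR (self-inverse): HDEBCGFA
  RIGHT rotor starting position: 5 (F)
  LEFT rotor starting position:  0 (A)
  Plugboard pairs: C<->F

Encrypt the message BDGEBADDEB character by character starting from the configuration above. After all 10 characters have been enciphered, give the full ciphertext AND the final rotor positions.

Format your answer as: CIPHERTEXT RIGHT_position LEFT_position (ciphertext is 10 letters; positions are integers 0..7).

Answer: HFDDABHFDD 7 1

Derivation:
Char 1 ('B'): step: R->6, L=0; B->plug->B->R->A->L->F->refl->G->L'->H->R'->H->plug->H
Char 2 ('D'): step: R->7, L=0; D->plug->D->R->D->L->A->refl->H->L'->F->R'->C->plug->F
Char 3 ('G'): step: R->0, L->1 (L advanced); G->plug->G->R->D->L->D->refl->B->L'->B->R'->D->plug->D
Char 4 ('E'): step: R->1, L=1; E->plug->E->R->E->L->G->refl->F->L'->G->R'->D->plug->D
Char 5 ('B'): step: R->2, L=1; B->plug->B->R->H->L->E->refl->C->L'->A->R'->A->plug->A
Char 6 ('A'): step: R->3, L=1; A->plug->A->R->G->L->F->refl->G->L'->E->R'->B->plug->B
Char 7 ('D'): step: R->4, L=1; D->plug->D->R->C->L->H->refl->A->L'->F->R'->H->plug->H
Char 8 ('D'): step: R->5, L=1; D->plug->D->R->D->L->D->refl->B->L'->B->R'->C->plug->F
Char 9 ('E'): step: R->6, L=1; E->plug->E->R->E->L->G->refl->F->L'->G->R'->D->plug->D
Char 10 ('B'): step: R->7, L=1; B->plug->B->R->B->L->B->refl->D->L'->D->R'->D->plug->D
Final: ciphertext=HFDDABHFDD, RIGHT=7, LEFT=1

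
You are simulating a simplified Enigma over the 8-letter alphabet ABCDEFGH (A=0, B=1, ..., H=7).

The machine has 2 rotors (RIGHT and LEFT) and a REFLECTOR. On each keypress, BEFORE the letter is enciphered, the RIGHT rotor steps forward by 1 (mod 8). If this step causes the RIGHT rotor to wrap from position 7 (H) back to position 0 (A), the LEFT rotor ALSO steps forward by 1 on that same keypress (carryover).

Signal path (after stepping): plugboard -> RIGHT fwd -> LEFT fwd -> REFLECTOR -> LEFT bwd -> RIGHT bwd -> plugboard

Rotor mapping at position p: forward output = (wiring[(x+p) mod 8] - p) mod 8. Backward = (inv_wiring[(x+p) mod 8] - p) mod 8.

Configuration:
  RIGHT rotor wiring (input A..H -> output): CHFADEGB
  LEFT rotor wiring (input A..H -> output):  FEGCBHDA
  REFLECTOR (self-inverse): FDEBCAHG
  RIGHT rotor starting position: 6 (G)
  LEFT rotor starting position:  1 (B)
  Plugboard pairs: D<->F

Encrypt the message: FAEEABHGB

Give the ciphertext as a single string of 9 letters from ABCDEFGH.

Char 1 ('F'): step: R->7, L=1; F->plug->D->R->G->L->H->refl->G->L'->E->R'->F->plug->D
Char 2 ('A'): step: R->0, L->2 (L advanced); A->plug->A->R->C->L->H->refl->G->L'->F->R'->C->plug->C
Char 3 ('E'): step: R->1, L=2; E->plug->E->R->D->L->F->refl->A->L'->B->R'->H->plug->H
Char 4 ('E'): step: R->2, L=2; E->plug->E->R->E->L->B->refl->D->L'->G->R'->B->plug->B
Char 5 ('A'): step: R->3, L=2; A->plug->A->R->F->L->G->refl->H->L'->C->R'->H->plug->H
Char 6 ('B'): step: R->4, L=2; B->plug->B->R->A->L->E->refl->C->L'->H->R'->A->plug->A
Char 7 ('H'): step: R->5, L=2; H->plug->H->R->G->L->D->refl->B->L'->E->R'->C->plug->C
Char 8 ('G'): step: R->6, L=2; G->plug->G->R->F->L->G->refl->H->L'->C->R'->F->plug->D
Char 9 ('B'): step: R->7, L=2; B->plug->B->R->D->L->F->refl->A->L'->B->R'->E->plug->E

Answer: DCHBHACDE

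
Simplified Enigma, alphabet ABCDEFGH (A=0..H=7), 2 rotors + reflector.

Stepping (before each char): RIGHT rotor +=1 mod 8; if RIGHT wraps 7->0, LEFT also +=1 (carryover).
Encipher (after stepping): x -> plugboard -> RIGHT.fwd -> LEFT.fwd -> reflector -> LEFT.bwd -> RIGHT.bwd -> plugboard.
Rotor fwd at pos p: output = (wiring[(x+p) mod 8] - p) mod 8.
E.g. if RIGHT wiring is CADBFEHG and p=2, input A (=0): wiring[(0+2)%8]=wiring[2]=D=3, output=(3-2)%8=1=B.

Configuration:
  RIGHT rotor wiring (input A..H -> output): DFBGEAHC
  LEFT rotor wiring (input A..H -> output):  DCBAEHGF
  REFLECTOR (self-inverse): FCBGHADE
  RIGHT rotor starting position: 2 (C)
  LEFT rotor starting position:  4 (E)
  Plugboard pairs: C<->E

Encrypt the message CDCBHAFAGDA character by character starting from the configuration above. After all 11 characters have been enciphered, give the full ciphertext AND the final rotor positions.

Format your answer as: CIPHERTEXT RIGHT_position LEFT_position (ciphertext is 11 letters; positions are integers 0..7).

Char 1 ('C'): step: R->3, L=4; C->plug->E->R->H->L->E->refl->H->L'->E->R'->D->plug->D
Char 2 ('D'): step: R->4, L=4; D->plug->D->R->G->L->F->refl->A->L'->A->R'->A->plug->A
Char 3 ('C'): step: R->5, L=4; C->plug->E->R->A->L->A->refl->F->L'->G->R'->D->plug->D
Char 4 ('B'): step: R->6, L=4; B->plug->B->R->E->L->H->refl->E->L'->H->R'->D->plug->D
Char 5 ('H'): step: R->7, L=4; H->plug->H->R->A->L->A->refl->F->L'->G->R'->C->plug->E
Char 6 ('A'): step: R->0, L->5 (L advanced); A->plug->A->R->D->L->G->refl->D->L'->G->R'->D->plug->D
Char 7 ('F'): step: R->1, L=5; F->plug->F->R->G->L->D->refl->G->L'->D->R'->D->plug->D
Char 8 ('A'): step: R->2, L=5; A->plug->A->R->H->L->H->refl->E->L'->F->R'->E->plug->C
Char 9 ('G'): step: R->3, L=5; G->plug->G->R->C->L->A->refl->F->L'->E->R'->D->plug->D
Char 10 ('D'): step: R->4, L=5; D->plug->D->R->G->L->D->refl->G->L'->D->R'->C->plug->E
Char 11 ('A'): step: R->5, L=5; A->plug->A->R->D->L->G->refl->D->L'->G->R'->D->plug->D
Final: ciphertext=DADDEDDCDED, RIGHT=5, LEFT=5

Answer: DADDEDDCDED 5 5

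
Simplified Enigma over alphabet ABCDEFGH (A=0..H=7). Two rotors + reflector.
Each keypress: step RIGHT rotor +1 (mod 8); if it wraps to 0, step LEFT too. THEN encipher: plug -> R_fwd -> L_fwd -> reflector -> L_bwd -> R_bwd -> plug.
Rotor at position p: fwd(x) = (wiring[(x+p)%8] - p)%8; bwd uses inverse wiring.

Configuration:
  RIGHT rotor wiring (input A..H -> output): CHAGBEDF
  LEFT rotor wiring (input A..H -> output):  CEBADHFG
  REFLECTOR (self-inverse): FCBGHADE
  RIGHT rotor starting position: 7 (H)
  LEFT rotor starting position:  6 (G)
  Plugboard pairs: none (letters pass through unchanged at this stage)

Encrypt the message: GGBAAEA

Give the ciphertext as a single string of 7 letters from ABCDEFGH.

Char 1 ('G'): step: R->0, L->7 (L advanced); G->plug->G->R->D->L->C->refl->B->L'->E->R'->F->plug->F
Char 2 ('G'): step: R->1, L=7; G->plug->G->R->E->L->B->refl->C->L'->D->R'->E->plug->E
Char 3 ('B'): step: R->2, L=7; B->plug->B->R->E->L->B->refl->C->L'->D->R'->F->plug->F
Char 4 ('A'): step: R->3, L=7; A->plug->A->R->D->L->C->refl->B->L'->E->R'->G->plug->G
Char 5 ('A'): step: R->4, L=7; A->plug->A->R->F->L->E->refl->H->L'->A->R'->B->plug->B
Char 6 ('E'): step: R->5, L=7; E->plug->E->R->C->L->F->refl->A->L'->G->R'->B->plug->B
Char 7 ('A'): step: R->6, L=7; A->plug->A->R->F->L->E->refl->H->L'->A->R'->F->plug->F

Answer: FEFGBBF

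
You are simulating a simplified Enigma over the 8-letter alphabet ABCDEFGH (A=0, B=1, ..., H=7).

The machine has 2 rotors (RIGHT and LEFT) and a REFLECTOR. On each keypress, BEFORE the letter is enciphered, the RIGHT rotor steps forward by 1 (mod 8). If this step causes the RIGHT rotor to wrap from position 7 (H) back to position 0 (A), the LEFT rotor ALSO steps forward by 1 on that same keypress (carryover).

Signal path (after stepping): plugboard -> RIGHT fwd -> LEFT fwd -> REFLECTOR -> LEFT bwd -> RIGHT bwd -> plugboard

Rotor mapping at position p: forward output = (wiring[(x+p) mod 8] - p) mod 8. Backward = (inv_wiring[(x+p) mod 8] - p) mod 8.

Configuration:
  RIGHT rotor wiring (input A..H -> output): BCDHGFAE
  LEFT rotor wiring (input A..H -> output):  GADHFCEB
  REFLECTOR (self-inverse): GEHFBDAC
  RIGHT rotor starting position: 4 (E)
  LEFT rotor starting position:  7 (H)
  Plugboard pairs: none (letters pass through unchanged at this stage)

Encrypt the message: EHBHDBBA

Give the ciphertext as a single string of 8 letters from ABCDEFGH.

Answer: DBCBGDDC

Derivation:
Char 1 ('E'): step: R->5, L=7; E->plug->E->R->F->L->G->refl->A->L'->E->R'->D->plug->D
Char 2 ('H'): step: R->6, L=7; H->plug->H->R->H->L->F->refl->D->L'->G->R'->B->plug->B
Char 3 ('B'): step: R->7, L=7; B->plug->B->R->C->L->B->refl->E->L'->D->R'->C->plug->C
Char 4 ('H'): step: R->0, L->0 (L advanced); H->plug->H->R->E->L->F->refl->D->L'->C->R'->B->plug->B
Char 5 ('D'): step: R->1, L=0; D->plug->D->R->F->L->C->refl->H->L'->D->R'->G->plug->G
Char 6 ('B'): step: R->2, L=0; B->plug->B->R->F->L->C->refl->H->L'->D->R'->D->plug->D
Char 7 ('B'): step: R->3, L=0; B->plug->B->R->D->L->H->refl->C->L'->F->R'->D->plug->D
Char 8 ('A'): step: R->4, L=0; A->plug->A->R->C->L->D->refl->F->L'->E->R'->C->plug->C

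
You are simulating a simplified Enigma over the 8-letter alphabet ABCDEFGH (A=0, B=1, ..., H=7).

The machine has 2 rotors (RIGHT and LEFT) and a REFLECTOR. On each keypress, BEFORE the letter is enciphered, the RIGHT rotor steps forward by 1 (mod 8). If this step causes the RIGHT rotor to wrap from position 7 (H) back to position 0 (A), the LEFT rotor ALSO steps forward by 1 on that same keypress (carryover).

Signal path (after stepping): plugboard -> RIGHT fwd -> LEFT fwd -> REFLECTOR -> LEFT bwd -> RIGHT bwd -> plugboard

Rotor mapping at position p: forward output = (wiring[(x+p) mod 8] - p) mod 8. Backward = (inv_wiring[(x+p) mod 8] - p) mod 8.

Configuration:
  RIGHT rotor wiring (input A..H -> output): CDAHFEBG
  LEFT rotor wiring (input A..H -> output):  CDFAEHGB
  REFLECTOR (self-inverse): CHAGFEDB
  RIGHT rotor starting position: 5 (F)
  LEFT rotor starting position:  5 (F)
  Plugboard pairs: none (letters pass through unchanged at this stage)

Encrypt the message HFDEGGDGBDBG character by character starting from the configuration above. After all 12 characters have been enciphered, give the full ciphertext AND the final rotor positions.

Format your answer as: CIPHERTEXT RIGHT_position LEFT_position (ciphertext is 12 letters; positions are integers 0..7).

Answer: CCFABHHFDFGA 1 7

Derivation:
Char 1 ('H'): step: R->6, L=5; H->plug->H->R->G->L->D->refl->G->L'->E->R'->C->plug->C
Char 2 ('F'): step: R->7, L=5; F->plug->F->R->G->L->D->refl->G->L'->E->R'->C->plug->C
Char 3 ('D'): step: R->0, L->6 (L advanced); D->plug->D->R->H->L->B->refl->H->L'->E->R'->F->plug->F
Char 4 ('E'): step: R->1, L=6; E->plug->E->R->D->L->F->refl->E->L'->C->R'->A->plug->A
Char 5 ('G'): step: R->2, L=6; G->plug->G->R->A->L->A->refl->C->L'->F->R'->B->plug->B
Char 6 ('G'): step: R->3, L=6; G->plug->G->R->A->L->A->refl->C->L'->F->R'->H->plug->H
Char 7 ('D'): step: R->4, L=6; D->plug->D->R->C->L->E->refl->F->L'->D->R'->H->plug->H
Char 8 ('G'): step: R->5, L=6; G->plug->G->R->C->L->E->refl->F->L'->D->R'->F->plug->F
Char 9 ('B'): step: R->6, L=6; B->plug->B->R->A->L->A->refl->C->L'->F->R'->D->plug->D
Char 10 ('D'): step: R->7, L=6; D->plug->D->R->B->L->D->refl->G->L'->G->R'->F->plug->F
Char 11 ('B'): step: R->0, L->7 (L advanced); B->plug->B->R->D->L->G->refl->D->L'->B->R'->G->plug->G
Char 12 ('G'): step: R->1, L=7; G->plug->G->R->F->L->F->refl->E->L'->C->R'->A->plug->A
Final: ciphertext=CCFABHHFDFGA, RIGHT=1, LEFT=7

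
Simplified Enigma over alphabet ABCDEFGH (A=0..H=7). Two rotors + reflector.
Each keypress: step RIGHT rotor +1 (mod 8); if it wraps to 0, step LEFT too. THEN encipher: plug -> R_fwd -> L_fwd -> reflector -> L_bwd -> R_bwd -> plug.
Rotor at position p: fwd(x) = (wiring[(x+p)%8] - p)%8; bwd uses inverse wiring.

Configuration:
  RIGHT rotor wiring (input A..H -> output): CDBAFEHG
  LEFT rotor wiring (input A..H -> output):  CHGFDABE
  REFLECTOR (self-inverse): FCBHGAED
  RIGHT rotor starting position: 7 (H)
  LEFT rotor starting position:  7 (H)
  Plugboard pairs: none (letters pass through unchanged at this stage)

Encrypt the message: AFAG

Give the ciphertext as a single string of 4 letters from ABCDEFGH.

Answer: GBDH

Derivation:
Char 1 ('A'): step: R->0, L->0 (L advanced); A->plug->A->R->C->L->G->refl->E->L'->H->R'->G->plug->G
Char 2 ('F'): step: R->1, L=0; F->plug->F->R->G->L->B->refl->C->L'->A->R'->B->plug->B
Char 3 ('A'): step: R->2, L=0; A->plug->A->R->H->L->E->refl->G->L'->C->R'->D->plug->D
Char 4 ('G'): step: R->3, L=0; G->plug->G->R->A->L->C->refl->B->L'->G->R'->H->plug->H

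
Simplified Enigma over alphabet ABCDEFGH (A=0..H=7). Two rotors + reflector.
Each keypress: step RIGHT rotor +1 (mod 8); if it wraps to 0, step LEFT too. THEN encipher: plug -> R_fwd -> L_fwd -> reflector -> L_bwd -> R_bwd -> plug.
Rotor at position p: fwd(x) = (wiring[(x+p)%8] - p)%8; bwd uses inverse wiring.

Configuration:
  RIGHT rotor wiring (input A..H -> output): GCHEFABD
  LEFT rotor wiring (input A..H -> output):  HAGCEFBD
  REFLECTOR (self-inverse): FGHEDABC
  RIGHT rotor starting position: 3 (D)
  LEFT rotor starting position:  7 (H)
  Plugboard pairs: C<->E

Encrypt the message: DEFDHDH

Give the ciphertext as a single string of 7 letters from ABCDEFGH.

Char 1 ('D'): step: R->4, L=7; D->plug->D->R->H->L->C->refl->H->L'->D->R'->G->plug->G
Char 2 ('E'): step: R->5, L=7; E->plug->C->R->G->L->G->refl->B->L'->C->R'->F->plug->F
Char 3 ('F'): step: R->6, L=7; F->plug->F->R->G->L->G->refl->B->L'->C->R'->H->plug->H
Char 4 ('D'): step: R->7, L=7; D->plug->D->R->A->L->E->refl->D->L'->E->R'->A->plug->A
Char 5 ('H'): step: R->0, L->0 (L advanced); H->plug->H->R->D->L->C->refl->H->L'->A->R'->F->plug->F
Char 6 ('D'): step: R->1, L=0; D->plug->D->R->E->L->E->refl->D->L'->H->R'->E->plug->C
Char 7 ('H'): step: R->2, L=0; H->plug->H->R->A->L->H->refl->C->L'->D->R'->C->plug->E

Answer: GFHAFCE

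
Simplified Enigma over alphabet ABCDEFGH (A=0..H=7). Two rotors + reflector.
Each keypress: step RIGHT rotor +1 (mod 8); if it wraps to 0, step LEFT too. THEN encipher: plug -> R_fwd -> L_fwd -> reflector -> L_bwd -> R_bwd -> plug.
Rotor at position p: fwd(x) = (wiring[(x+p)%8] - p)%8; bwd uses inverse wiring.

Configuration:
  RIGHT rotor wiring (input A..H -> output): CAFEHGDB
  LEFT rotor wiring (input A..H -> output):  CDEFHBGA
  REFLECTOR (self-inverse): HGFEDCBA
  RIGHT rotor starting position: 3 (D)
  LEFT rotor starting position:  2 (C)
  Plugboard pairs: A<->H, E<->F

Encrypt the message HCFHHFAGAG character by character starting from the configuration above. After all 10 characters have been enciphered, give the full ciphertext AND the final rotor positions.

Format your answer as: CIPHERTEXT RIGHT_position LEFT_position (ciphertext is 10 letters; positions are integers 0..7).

Char 1 ('H'): step: R->4, L=2; H->plug->A->R->D->L->H->refl->A->L'->G->R'->E->plug->F
Char 2 ('C'): step: R->5, L=2; C->plug->C->R->E->L->E->refl->D->L'->B->R'->A->plug->H
Char 3 ('F'): step: R->6, L=2; F->plug->E->R->H->L->B->refl->G->L'->F->R'->A->plug->H
Char 4 ('H'): step: R->7, L=2; H->plug->A->R->C->L->F->refl->C->L'->A->R'->F->plug->E
Char 5 ('H'): step: R->0, L->3 (L advanced); H->plug->A->R->C->L->G->refl->B->L'->H->R'->E->plug->F
Char 6 ('F'): step: R->1, L=3; F->plug->E->R->F->L->H->refl->A->L'->G->R'->D->plug->D
Char 7 ('A'): step: R->2, L=3; A->plug->H->R->G->L->A->refl->H->L'->F->R'->C->plug->C
Char 8 ('G'): step: R->3, L=3; G->plug->G->R->F->L->H->refl->A->L'->G->R'->E->plug->F
Char 9 ('A'): step: R->4, L=3; A->plug->H->R->A->L->C->refl->F->L'->E->R'->F->plug->E
Char 10 ('G'): step: R->5, L=3; G->plug->G->R->H->L->B->refl->G->L'->C->R'->H->plug->A
Final: ciphertext=FHHEFDCFEA, RIGHT=5, LEFT=3

Answer: FHHEFDCFEA 5 3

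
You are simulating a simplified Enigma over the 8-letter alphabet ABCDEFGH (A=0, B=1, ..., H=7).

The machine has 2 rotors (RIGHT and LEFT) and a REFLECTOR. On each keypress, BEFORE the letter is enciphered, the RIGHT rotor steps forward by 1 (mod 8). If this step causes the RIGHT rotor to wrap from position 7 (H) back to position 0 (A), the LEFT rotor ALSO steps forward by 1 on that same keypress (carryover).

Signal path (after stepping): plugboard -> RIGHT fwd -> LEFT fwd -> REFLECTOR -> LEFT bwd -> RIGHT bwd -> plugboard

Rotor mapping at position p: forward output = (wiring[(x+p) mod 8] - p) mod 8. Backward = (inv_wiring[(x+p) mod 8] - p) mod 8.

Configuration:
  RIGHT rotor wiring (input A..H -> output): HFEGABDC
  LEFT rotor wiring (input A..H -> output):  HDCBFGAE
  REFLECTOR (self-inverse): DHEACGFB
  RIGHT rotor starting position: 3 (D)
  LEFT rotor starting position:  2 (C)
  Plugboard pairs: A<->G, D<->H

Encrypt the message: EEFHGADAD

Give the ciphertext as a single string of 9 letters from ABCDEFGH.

Answer: BHAGCCFCH

Derivation:
Char 1 ('E'): step: R->4, L=2; E->plug->E->R->D->L->E->refl->C->L'->F->R'->B->plug->B
Char 2 ('E'): step: R->5, L=2; E->plug->E->R->A->L->A->refl->D->L'->C->R'->D->plug->H
Char 3 ('F'): step: R->6, L=2; F->plug->F->R->A->L->A->refl->D->L'->C->R'->G->plug->A
Char 4 ('H'): step: R->7, L=2; H->plug->D->R->F->L->C->refl->E->L'->D->R'->A->plug->G
Char 5 ('G'): step: R->0, L->3 (L advanced); G->plug->A->R->H->L->H->refl->B->L'->E->R'->C->plug->C
Char 6 ('A'): step: R->1, L=3; A->plug->G->R->B->L->C->refl->E->L'->F->R'->C->plug->C
Char 7 ('D'): step: R->2, L=3; D->plug->H->R->D->L->F->refl->G->L'->A->R'->F->plug->F
Char 8 ('A'): step: R->3, L=3; A->plug->G->R->C->L->D->refl->A->L'->G->R'->C->plug->C
Char 9 ('D'): step: R->4, L=3; D->plug->H->R->C->L->D->refl->A->L'->G->R'->D->plug->H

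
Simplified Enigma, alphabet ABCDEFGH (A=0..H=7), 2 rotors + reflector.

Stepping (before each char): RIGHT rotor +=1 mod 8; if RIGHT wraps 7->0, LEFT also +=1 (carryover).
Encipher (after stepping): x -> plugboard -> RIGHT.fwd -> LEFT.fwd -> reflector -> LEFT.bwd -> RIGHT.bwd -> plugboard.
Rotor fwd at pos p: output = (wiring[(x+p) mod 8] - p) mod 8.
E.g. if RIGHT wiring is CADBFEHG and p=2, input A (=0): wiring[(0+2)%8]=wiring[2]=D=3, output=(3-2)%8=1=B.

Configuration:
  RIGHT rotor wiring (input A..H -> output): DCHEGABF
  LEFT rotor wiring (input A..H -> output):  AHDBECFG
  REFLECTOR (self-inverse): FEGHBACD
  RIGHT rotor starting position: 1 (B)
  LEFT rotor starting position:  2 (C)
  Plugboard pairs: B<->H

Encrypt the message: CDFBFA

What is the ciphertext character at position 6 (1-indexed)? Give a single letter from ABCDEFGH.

Char 1 ('C'): step: R->2, L=2; C->plug->C->R->E->L->D->refl->H->L'->B->R'->G->plug->G
Char 2 ('D'): step: R->3, L=2; D->plug->D->R->G->L->G->refl->C->L'->C->R'->E->plug->E
Char 3 ('F'): step: R->4, L=2; F->plug->F->R->G->L->G->refl->C->L'->C->R'->A->plug->A
Char 4 ('B'): step: R->5, L=2; B->plug->H->R->B->L->H->refl->D->L'->E->R'->B->plug->H
Char 5 ('F'): step: R->6, L=2; F->plug->F->R->G->L->G->refl->C->L'->C->R'->H->plug->B
Char 6 ('A'): step: R->7, L=2; A->plug->A->R->G->L->G->refl->C->L'->C->R'->H->plug->B

B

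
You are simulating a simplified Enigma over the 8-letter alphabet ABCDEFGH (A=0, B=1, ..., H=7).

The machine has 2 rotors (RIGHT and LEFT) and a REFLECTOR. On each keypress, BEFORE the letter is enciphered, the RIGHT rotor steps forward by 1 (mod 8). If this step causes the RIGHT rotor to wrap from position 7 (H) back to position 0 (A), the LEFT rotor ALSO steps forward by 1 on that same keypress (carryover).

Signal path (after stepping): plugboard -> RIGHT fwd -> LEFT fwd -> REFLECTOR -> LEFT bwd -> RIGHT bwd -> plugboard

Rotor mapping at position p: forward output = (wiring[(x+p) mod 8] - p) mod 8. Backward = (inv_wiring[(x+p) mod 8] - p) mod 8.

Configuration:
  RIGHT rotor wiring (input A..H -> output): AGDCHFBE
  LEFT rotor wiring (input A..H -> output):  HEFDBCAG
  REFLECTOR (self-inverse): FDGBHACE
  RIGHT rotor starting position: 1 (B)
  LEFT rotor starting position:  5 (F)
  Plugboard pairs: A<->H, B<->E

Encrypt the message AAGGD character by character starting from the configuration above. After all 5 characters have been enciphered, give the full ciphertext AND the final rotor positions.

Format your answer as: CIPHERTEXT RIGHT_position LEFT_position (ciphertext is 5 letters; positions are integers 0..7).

Answer: BFBHB 6 5

Derivation:
Char 1 ('A'): step: R->2, L=5; A->plug->H->R->E->L->H->refl->E->L'->H->R'->E->plug->B
Char 2 ('A'): step: R->3, L=5; A->plug->H->R->A->L->F->refl->A->L'->F->R'->F->plug->F
Char 3 ('G'): step: R->4, L=5; G->plug->G->R->H->L->E->refl->H->L'->E->R'->E->plug->B
Char 4 ('G'): step: R->5, L=5; G->plug->G->R->F->L->A->refl->F->L'->A->R'->A->plug->H
Char 5 ('D'): step: R->6, L=5; D->plug->D->R->A->L->F->refl->A->L'->F->R'->E->plug->B
Final: ciphertext=BFBHB, RIGHT=6, LEFT=5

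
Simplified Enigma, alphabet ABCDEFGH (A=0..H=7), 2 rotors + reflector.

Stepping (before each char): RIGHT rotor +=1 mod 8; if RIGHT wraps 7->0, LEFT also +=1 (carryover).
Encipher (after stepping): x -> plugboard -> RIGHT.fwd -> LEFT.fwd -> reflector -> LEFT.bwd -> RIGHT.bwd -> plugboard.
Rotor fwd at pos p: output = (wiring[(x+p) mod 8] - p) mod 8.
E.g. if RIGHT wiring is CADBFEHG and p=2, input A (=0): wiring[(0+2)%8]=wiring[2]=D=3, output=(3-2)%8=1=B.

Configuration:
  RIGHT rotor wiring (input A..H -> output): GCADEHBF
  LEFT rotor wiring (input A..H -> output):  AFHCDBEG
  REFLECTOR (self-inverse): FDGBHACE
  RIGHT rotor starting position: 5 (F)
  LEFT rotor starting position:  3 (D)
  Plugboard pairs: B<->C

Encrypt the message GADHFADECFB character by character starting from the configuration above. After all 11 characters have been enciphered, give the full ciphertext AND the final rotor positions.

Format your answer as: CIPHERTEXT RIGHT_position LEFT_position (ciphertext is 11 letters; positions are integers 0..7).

Char 1 ('G'): step: R->6, L=3; G->plug->G->R->G->L->C->refl->G->L'->C->R'->E->plug->E
Char 2 ('A'): step: R->7, L=3; A->plug->A->R->G->L->C->refl->G->L'->C->R'->H->plug->H
Char 3 ('D'): step: R->0, L->4 (L advanced); D->plug->D->R->D->L->C->refl->G->L'->H->R'->F->plug->F
Char 4 ('H'): step: R->1, L=4; H->plug->H->R->F->L->B->refl->D->L'->G->R'->E->plug->E
Char 5 ('F'): step: R->2, L=4; F->plug->F->R->D->L->C->refl->G->L'->H->R'->E->plug->E
Char 6 ('A'): step: R->3, L=4; A->plug->A->R->A->L->H->refl->E->L'->E->R'->C->plug->B
Char 7 ('D'): step: R->4, L=4; D->plug->D->R->B->L->F->refl->A->L'->C->R'->E->plug->E
Char 8 ('E'): step: R->5, L=4; E->plug->E->R->F->L->B->refl->D->L'->G->R'->G->plug->G
Char 9 ('C'): step: R->6, L=4; C->plug->B->R->H->L->G->refl->C->L'->D->R'->A->plug->A
Char 10 ('F'): step: R->7, L=4; F->plug->F->R->F->L->B->refl->D->L'->G->R'->A->plug->A
Char 11 ('B'): step: R->0, L->5 (L advanced); B->plug->C->R->A->L->E->refl->H->L'->B->R'->G->plug->G
Final: ciphertext=EHFEEBEGAAG, RIGHT=0, LEFT=5

Answer: EHFEEBEGAAG 0 5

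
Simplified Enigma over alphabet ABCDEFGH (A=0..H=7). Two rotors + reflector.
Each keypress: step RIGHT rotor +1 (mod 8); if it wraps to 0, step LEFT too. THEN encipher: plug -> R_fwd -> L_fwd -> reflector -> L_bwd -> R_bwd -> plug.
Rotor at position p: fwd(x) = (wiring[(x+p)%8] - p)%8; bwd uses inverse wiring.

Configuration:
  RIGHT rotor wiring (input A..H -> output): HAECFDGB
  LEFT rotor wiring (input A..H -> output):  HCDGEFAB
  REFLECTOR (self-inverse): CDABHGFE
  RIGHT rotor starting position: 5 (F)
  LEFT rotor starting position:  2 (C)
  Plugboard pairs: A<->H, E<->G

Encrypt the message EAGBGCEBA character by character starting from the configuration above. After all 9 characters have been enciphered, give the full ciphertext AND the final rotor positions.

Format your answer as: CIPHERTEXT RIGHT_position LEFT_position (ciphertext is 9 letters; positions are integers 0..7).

Char 1 ('E'): step: R->6, L=2; E->plug->G->R->H->L->A->refl->C->L'->C->R'->D->plug->D
Char 2 ('A'): step: R->7, L=2; A->plug->H->R->H->L->A->refl->C->L'->C->R'->A->plug->H
Char 3 ('G'): step: R->0, L->3 (L advanced); G->plug->E->R->F->L->E->refl->H->L'->G->R'->G->plug->E
Char 4 ('B'): step: R->1, L=3; B->plug->B->R->D->L->F->refl->G->L'->E->R'->D->plug->D
Char 5 ('G'): step: R->2, L=3; G->plug->E->R->E->L->G->refl->F->L'->D->R'->C->plug->C
Char 6 ('C'): step: R->3, L=3; C->plug->C->R->A->L->D->refl->B->L'->B->R'->H->plug->A
Char 7 ('E'): step: R->4, L=3; E->plug->G->R->A->L->D->refl->B->L'->B->R'->A->plug->H
Char 8 ('B'): step: R->5, L=3; B->plug->B->R->B->L->B->refl->D->L'->A->R'->H->plug->A
Char 9 ('A'): step: R->6, L=3; A->plug->H->R->F->L->E->refl->H->L'->G->R'->E->plug->G
Final: ciphertext=DHEDCAHAG, RIGHT=6, LEFT=3

Answer: DHEDCAHAG 6 3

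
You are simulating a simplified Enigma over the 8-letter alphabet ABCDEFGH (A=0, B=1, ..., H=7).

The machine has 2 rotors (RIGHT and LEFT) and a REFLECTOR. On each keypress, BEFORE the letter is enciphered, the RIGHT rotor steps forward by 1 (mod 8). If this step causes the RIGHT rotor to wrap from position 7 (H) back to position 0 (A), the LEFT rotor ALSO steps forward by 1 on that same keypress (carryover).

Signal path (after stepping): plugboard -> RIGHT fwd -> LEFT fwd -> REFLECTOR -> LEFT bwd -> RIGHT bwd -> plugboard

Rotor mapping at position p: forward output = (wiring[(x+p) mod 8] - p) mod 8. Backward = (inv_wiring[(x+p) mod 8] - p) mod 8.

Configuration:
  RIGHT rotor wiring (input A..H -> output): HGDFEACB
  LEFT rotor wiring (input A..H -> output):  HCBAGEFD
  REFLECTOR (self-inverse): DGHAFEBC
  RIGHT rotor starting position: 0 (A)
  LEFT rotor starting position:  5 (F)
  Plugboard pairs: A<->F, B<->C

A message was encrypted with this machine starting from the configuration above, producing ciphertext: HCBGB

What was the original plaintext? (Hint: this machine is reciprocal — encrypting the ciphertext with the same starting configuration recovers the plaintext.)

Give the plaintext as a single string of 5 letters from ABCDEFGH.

Char 1 ('H'): step: R->1, L=5; H->plug->H->R->G->L->D->refl->A->L'->B->R'->F->plug->A
Char 2 ('C'): step: R->2, L=5; C->plug->B->R->D->L->C->refl->H->L'->A->R'->E->plug->E
Char 3 ('B'): step: R->3, L=5; B->plug->C->R->F->L->E->refl->F->L'->E->R'->F->plug->A
Char 4 ('G'): step: R->4, L=5; G->plug->G->R->H->L->B->refl->G->L'->C->R'->F->plug->A
Char 5 ('B'): step: R->5, L=5; B->plug->C->R->E->L->F->refl->E->L'->F->R'->B->plug->C

Answer: AEAAC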